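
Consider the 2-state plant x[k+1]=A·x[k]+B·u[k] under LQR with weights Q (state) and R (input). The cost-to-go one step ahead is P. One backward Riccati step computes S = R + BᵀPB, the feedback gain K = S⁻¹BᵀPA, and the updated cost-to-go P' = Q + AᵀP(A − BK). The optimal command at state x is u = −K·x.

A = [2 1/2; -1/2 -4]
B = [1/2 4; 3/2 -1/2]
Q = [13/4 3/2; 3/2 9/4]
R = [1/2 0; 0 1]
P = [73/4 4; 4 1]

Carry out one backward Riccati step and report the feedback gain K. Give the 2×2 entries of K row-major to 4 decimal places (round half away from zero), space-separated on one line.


0.0603 -0.9523 0.4714 0.1062

BᵀP = [15.1250 3.5000; 71.0000 15.5000]
S = R + BᵀPB = [1/2 0; 0 1] + [12.8125 58.7500; 58.7500 276.2500] = [13.3125 58.7500; 58.7500 277.2500]
BᵀPA = [28.5000 -6.4375; 134.2500 -26.5000]
K = S⁻¹·BᵀPA = [0.0603 -0.9523; 0.4714 0.1062]
A−BK = [0.0841 0.5513; -0.3548 -2.5184]
AᵀP(A−BK) = [0.2403 0.1314; 0.1314 1.2467]
P' = Q + AᵀP(A−BK) = [3.4903 1.6314; 1.6314 3.4967]
tr(P') = 6.9870


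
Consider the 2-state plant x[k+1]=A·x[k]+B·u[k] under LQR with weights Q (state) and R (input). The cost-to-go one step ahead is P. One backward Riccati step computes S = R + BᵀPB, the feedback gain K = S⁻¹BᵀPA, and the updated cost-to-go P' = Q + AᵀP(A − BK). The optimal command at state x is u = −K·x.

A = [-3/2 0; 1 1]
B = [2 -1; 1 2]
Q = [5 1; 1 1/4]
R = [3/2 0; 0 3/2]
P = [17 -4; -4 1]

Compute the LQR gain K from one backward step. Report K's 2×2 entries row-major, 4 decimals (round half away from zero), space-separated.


BᵀP = [30.0000 -7.0000; -25.0000 6.0000]
S = R + BᵀPB = [3/2 0; 0 3/2] + [53.0000 -44.0000; -44.0000 37.0000] = [54.5000 -44.0000; -44.0000 38.5000]
BᵀPA = [-52.0000 -7.0000; 43.5000 6.0000]
K = S⁻¹·BᵀPA = [-0.5424 -0.0339; 0.5100 0.1171]
A−BK = [0.0948 0.1849; 0.5223 0.7997]
AᵀP(A−BK) = [0.8609 0.1433; 0.1433 0.0601]
P' = Q + AᵀP(A−BK) = [5.8609 1.1433; 1.1433 0.3101]
tr(P') = 6.1710

-0.5424 -0.0339 0.5100 0.1171


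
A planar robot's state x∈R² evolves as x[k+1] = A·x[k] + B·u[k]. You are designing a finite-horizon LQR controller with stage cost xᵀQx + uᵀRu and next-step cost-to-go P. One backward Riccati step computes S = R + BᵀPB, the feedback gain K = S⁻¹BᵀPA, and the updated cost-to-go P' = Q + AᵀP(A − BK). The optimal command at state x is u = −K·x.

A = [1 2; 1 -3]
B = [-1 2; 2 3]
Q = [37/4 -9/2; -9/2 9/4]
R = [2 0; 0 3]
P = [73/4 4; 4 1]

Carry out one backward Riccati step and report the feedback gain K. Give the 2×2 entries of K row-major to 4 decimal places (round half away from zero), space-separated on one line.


BᵀP = [-10.2500 -2.0000; 48.5000 11.0000]
S = R + BᵀPB = [2 0; 0 3] + [6.2500 -26.5000; -26.5000 130.0000] = [8.2500 -26.5000; -26.5000 133.0000]
BᵀPA = [-12.2500 -14.5000; 59.5000 64.0000]
K = S⁻¹·BᵀPA = [-0.1329 -0.5886; 0.4209 0.3639]
A−BK = [0.0253 0.6835; 0.0032 -2.9146]
AᵀP(A−BK) = [0.5791 0.6361; 0.6361 2.1741]
P' = Q + AᵀP(A−BK) = [9.8291 -3.8639; -3.8639 4.4241]
tr(P') = 14.2532

-0.1329 -0.5886 0.4209 0.3639


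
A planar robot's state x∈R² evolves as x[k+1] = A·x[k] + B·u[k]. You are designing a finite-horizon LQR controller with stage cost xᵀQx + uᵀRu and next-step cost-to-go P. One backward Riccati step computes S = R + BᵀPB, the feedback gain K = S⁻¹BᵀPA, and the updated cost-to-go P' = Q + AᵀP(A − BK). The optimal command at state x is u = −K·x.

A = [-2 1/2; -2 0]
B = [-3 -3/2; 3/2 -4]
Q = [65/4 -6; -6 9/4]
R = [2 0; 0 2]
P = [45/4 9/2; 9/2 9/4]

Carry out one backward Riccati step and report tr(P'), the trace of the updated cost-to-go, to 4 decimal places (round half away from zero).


19.5692

BᵀP = [-27.0000 -10.1250; -34.8750 -15.7500]
S = R + BᵀPB = [2 0; 0 2] + [65.8125 81.0000; 81.0000 115.3125] = [67.8125 81.0000; 81.0000 117.3125]
BᵀPA = [74.2500 -13.5000; 101.2500 -17.4375]
K = S⁻¹·BᵀPA = [0.3652 -0.1228; 0.6109 -0.0638]
A−BK = [0.0120 0.0357; -0.1042 -0.0710]
AᵀP(A−BK) = [1.0280 -0.1668; -0.1668 0.0412]
P' = Q + AᵀP(A−BK) = [17.2780 -6.1668; -6.1668 2.2912]
tr(P') = 19.5692


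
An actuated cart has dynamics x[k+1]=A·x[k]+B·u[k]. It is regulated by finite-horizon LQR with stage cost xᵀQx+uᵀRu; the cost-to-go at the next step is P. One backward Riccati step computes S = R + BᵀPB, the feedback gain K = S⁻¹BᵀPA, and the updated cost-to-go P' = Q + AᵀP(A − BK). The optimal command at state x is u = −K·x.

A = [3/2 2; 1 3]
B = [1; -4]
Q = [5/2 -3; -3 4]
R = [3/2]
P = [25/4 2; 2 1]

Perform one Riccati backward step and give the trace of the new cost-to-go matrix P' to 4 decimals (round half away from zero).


BᵀP = [-1.7500 -2.0000]
S = R + BᵀPB = [3/2] + [6.2500] = [7.7500]
BᵀPA = [-4.6250 -9.5000]
K = S⁻¹·BᵀPA = [-0.5968 -1.2258]
A−BK = [2.0968 3.2258; -1.3871 -1.9032]
AᵀP(A−BK) = [18.3024 29.0806; 29.0806 46.3548]
P' = Q + AᵀP(A−BK) = [20.8024 26.0806; 26.0806 50.3548]
tr(P') = 71.1573

71.1573


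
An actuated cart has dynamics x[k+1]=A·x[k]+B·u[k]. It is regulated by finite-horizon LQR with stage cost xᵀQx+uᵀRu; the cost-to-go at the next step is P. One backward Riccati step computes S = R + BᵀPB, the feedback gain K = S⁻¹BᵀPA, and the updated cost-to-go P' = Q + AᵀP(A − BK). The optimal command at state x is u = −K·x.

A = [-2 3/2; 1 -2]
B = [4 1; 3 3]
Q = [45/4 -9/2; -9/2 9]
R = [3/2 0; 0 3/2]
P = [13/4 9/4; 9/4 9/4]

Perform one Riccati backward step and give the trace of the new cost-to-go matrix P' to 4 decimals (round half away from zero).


23.0289

BᵀP = [19.7500 15.7500; 10.0000 9.0000]
S = R + BᵀPB = [3/2 0; 0 3/2] + [126.2500 67.0000; 67.0000 37.0000] = [127.7500 67.0000; 67.0000 38.5000]
BᵀPA = [-23.7500 -1.8750; -11.0000 -3.0000]
K = S⁻¹·BᵀPA = [-0.4131 0.3000; 0.4332 -0.6000]
A−BK = [-0.7808 0.9000; 0.9397 -1.1000]
AᵀP(A−BK) = [1.2039 -1.3500; -1.3500 1.5750]
P' = Q + AᵀP(A−BK) = [12.4539 -5.8500; -5.8500 10.5750]
tr(P') = 23.0289


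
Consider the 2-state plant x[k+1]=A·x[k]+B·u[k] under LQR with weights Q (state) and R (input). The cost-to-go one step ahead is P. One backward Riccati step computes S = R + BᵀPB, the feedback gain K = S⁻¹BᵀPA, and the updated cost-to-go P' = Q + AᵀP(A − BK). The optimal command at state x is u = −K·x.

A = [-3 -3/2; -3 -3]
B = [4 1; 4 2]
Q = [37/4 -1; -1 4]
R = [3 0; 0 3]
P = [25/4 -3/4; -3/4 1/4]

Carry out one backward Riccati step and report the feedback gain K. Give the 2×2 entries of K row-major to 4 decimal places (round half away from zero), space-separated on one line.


BᵀP = [22.0000 -2.0000; 4.7500 -0.2500]
S = R + BᵀPB = [3 0; 0 3] + [80.0000 18.0000; 18.0000 4.2500] = [83.0000 18.0000; 18.0000 7.2500]
BᵀPA = [-60.0000 -27.0000; -13.5000 -6.3750]
K = S⁻¹·BᵀPA = [-0.6913 -0.2916; -0.1458 -0.1553]
A−BK = [-0.0891 -0.1782; 0.0567 -1.5230]
AᵀP(A−BK) = [1.5554 0.6562; 0.6562 0.6987]
P' = Q + AᵀP(A−BK) = [10.8054 -0.3438; -0.3438 4.6987]
tr(P') = 15.5041

-0.6913 -0.2916 -0.1458 -0.1553


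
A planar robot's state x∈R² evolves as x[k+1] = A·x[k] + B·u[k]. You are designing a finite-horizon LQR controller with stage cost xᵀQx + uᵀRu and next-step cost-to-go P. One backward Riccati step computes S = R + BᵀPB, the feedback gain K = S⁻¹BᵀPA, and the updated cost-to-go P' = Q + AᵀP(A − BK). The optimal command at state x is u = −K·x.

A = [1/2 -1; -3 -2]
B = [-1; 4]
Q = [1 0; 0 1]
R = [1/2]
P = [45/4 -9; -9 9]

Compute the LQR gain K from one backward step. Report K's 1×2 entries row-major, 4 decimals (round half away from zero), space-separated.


BᵀP = [-47.2500 45.0000]
S = R + BᵀPB = [1/2] + [227.2500] = [227.7500]
BᵀPA = [-158.6250 -42.7500]
K = S⁻¹·BᵀPA = [-0.6965 -0.1877]
A−BK = [-0.1965 -1.1877; -0.2141 -1.2492]
AᵀP(A−BK) = [0.3322 0.6002; 0.6002 3.2256]
P' = Q + AᵀP(A−BK) = [1.3322 0.6002; 0.6002 4.2256]
tr(P') = 5.5578

-0.6965 -0.1877


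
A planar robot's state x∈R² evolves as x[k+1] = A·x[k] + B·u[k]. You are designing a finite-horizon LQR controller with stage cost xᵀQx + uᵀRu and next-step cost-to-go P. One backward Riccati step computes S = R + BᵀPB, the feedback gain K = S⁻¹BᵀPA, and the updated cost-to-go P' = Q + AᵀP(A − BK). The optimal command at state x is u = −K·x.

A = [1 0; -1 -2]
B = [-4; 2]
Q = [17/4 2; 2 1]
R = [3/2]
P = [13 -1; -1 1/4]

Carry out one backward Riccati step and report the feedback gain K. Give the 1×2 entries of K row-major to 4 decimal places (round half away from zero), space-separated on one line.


-0.2583 -0.0397

BᵀP = [-54.0000 4.5000]
S = R + BᵀPB = [3/2] + [225.0000] = [226.5000]
BᵀPA = [-58.5000 -9.0000]
K = S⁻¹·BᵀPA = [-0.2583 -0.0397]
A−BK = [-0.0331 -0.1589; -0.4834 -1.9205]
AᵀP(A−BK) = [0.1407 0.1755; 0.1755 0.6424]
P' = Q + AᵀP(A−BK) = [4.3907 2.1755; 2.1755 1.6424]
tr(P') = 6.0331


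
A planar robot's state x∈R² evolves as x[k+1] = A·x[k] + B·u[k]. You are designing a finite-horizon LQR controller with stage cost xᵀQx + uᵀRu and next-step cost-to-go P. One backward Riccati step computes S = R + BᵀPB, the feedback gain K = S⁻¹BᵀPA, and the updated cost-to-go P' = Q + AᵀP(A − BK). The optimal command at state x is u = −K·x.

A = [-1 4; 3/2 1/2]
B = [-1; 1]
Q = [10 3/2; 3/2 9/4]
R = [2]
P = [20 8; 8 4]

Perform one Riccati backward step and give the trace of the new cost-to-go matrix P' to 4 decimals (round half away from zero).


116.6500

BᵀP = [-12.0000 -4.0000]
S = R + BᵀPB = [2] + [8.0000] = [10.0000]
BᵀPA = [6.0000 -50.0000]
K = S⁻¹·BᵀPA = [0.6000 -5.0000]
A−BK = [-0.4000 -1.0000; 0.9000 5.5000]
AᵀP(A−BK) = [1.4000 -3.0000; -3.0000 103.0000]
P' = Q + AᵀP(A−BK) = [11.4000 -1.5000; -1.5000 105.2500]
tr(P') = 116.6500


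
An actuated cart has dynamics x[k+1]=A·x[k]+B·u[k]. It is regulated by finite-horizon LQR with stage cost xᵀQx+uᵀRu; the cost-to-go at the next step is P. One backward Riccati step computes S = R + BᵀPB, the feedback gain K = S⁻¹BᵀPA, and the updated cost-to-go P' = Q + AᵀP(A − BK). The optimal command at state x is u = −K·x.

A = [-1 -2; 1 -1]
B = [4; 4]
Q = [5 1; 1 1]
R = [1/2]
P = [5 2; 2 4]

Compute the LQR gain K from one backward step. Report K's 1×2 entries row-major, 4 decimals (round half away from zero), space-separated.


-0.0192 -0.3837

BᵀP = [28.0000 24.0000]
S = R + BᵀPB = [1/2] + [208.0000] = [208.5000]
BᵀPA = [-4.0000 -80.0000]
K = S⁻¹·BᵀPA = [-0.0192 -0.3837]
A−BK = [-0.9233 -0.4652; 1.0767 0.5348]
AᵀP(A−BK) = [4.9233 2.4652; 2.4652 1.3046]
P' = Q + AᵀP(A−BK) = [9.9233 3.4652; 3.4652 2.3046]
tr(P') = 12.2278


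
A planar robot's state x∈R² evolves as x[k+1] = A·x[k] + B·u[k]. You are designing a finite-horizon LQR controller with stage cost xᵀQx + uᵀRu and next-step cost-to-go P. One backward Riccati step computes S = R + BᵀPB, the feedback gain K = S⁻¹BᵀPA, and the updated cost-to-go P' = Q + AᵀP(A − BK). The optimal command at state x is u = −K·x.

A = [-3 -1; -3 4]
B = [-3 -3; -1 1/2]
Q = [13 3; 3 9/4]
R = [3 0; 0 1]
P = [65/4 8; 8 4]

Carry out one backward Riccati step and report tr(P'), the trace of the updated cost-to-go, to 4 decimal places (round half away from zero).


18.5650

BᵀP = [-56.7500 -28.0000; -44.7500 -22.0000]
S = R + BᵀPB = [3 0; 0 1] + [198.2500 156.2500; 156.2500 123.2500] = [201.2500 156.2500; 156.2500 124.2500]
BᵀPA = [254.2500 -55.2500; 200.2500 -43.2500]
K = S⁻¹·BᵀPA = [0.5099 -0.1810; 0.9704 -0.1205]
A−BK = [1.4410 -1.9044; -2.9753 3.8793]
AᵀP(A−BK) = [2.2757 -1.1061; -1.1061 1.0393]
P' = Q + AᵀP(A−BK) = [15.2757 1.8939; 1.8939 3.2893]
tr(P') = 18.5650


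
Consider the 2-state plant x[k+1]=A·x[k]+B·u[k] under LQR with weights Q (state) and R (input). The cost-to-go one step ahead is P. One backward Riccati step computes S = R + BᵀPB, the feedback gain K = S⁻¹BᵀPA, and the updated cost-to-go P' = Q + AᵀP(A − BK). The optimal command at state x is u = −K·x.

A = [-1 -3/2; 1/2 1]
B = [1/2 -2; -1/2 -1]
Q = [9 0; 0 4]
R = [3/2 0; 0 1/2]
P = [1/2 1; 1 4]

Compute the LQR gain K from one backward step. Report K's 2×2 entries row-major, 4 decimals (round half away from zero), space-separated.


BᵀP = [-0.2500 -1.5000; -2.0000 -6.0000]
S = R + BᵀPB = [3/2 0; 0 1/2] + [0.6250 2.0000; 2.0000 10.0000] = [2.1250 2.0000; 2.0000 10.5000]
BᵀPA = [-0.5000 -1.1250; -1.0000 -3.0000]
K = S⁻¹·BᵀPA = [-0.1775 -0.3174; -0.0614 -0.2253]
A−BK = [-1.0341 -1.7918; 0.3498 0.6160]
AᵀP(A−BK) = [0.3498 0.6160; 0.6160 1.0922]
P' = Q + AᵀP(A−BK) = [9.3498 0.6160; 0.6160 5.0922]
tr(P') = 14.4420

-0.1775 -0.3174 -0.0614 -0.2253


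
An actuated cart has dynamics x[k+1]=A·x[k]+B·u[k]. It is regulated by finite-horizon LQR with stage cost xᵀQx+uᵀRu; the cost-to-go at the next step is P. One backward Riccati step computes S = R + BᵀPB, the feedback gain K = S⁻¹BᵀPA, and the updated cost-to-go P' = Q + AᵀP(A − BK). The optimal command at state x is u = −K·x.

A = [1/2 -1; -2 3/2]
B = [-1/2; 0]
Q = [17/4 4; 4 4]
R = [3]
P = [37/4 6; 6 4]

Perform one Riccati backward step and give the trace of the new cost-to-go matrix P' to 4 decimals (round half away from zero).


12.2500

BᵀP = [-4.6250 -3.0000]
S = R + BᵀPB = [3] + [2.3125] = [5.3125]
BᵀPA = [3.6875 0.1250]
K = S⁻¹·BᵀPA = [0.6941 0.0235]
A−BK = [0.8471 -0.9882; -2.0000 1.5000]
AᵀP(A−BK) = [3.7529 -0.2118; -0.2118 0.2471]
P' = Q + AᵀP(A−BK) = [8.0029 3.7882; 3.7882 4.2471]
tr(P') = 12.2500


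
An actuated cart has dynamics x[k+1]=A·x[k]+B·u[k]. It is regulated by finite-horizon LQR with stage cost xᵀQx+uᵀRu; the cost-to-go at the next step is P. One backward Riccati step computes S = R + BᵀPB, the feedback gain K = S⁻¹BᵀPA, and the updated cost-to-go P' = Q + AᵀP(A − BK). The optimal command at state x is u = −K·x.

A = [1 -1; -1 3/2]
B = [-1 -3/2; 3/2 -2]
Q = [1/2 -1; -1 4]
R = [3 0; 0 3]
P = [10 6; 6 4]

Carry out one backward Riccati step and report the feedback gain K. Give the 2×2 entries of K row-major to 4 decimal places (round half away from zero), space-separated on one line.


BᵀP = [-1.0000 0.0000; -27.0000 -17.0000]
S = R + BᵀPB = [3 0; 0 3] + [1.0000 1.5000; 1.5000 74.5000] = [4.0000 1.5000; 1.5000 77.5000]
BᵀPA = [-1.0000 1.0000; -10.0000 1.5000]
K = S⁻¹·BᵀPA = [-0.2031 0.2445; -0.1251 0.0146]
A−BK = [0.6093 -0.7335; -0.9456 1.1625]
AᵀP(A−BK) = [0.5459 -0.6093; -0.6093 0.7335]
P' = Q + AᵀP(A−BK) = [1.0459 -1.6093; -1.6093 4.7335]
tr(P') = 5.7794

-0.2031 0.2445 -0.1251 0.0146


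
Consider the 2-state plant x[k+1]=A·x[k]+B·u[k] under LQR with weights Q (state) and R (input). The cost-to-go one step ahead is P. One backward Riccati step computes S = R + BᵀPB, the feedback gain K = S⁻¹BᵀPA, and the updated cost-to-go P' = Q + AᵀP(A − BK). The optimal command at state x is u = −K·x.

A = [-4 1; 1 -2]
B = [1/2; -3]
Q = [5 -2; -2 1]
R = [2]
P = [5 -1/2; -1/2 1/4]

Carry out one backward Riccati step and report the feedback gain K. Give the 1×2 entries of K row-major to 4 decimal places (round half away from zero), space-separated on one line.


-2.4286 0.8571

BᵀP = [4.0000 -1.0000]
S = R + BᵀPB = [2] + [5.0000] = [7.0000]
BᵀPA = [-17.0000 6.0000]
K = S⁻¹·BᵀPA = [-2.4286 0.8571]
A−BK = [-2.7857 0.5714; -6.2857 0.5714]
AᵀP(A−BK) = [42.9643 -10.4286; -10.4286 2.8571]
P' = Q + AᵀP(A−BK) = [47.9643 -12.4286; -12.4286 3.8571]
tr(P') = 51.8214


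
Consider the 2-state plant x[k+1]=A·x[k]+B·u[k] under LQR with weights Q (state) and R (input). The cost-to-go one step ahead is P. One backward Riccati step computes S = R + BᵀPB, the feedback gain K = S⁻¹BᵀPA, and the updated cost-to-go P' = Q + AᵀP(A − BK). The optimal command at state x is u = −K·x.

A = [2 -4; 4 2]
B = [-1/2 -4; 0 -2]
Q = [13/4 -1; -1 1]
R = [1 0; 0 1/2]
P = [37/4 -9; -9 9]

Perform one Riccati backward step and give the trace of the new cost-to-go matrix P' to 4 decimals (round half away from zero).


29.0329

BᵀP = [-4.6250 4.5000; -19.0000 18.0000]
S = R + BᵀPB = [1 0; 0 1/2] + [2.3125 9.5000; 9.5000 40.0000] = [3.3125 9.5000; 9.5000 40.5000]
BᵀPA = [8.7500 27.5000; 34.0000 112.0000]
K = S⁻¹·BᵀPA = [0.7146 1.1331; 0.6719 2.4996]
A−BK = [5.0448 6.5651; 5.3438 6.9993]
AᵀP(A−BK) = [7.9032 11.0975; 11.0975 16.8797]
P' = Q + AᵀP(A−BK) = [11.1532 10.0975; 10.0975 17.8797]
tr(P') = 29.0329


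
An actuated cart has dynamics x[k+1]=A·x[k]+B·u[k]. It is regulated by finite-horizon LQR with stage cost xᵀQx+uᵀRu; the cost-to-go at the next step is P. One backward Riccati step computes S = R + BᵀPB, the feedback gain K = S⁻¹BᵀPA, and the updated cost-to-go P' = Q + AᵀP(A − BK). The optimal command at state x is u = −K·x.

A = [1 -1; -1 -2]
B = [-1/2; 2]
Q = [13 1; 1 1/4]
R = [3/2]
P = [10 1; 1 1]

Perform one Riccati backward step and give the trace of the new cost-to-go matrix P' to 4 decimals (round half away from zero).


BᵀP = [-3.0000 1.5000]
S = R + BᵀPB = [3/2] + [4.5000] = [6.0000]
BᵀPA = [-4.5000 0.0000]
K = S⁻¹·BᵀPA = [-0.7500 0.0000]
A−BK = [0.6250 -1.0000; 0.5000 -2.0000]
AᵀP(A−BK) = [5.6250 -9.0000; -9.0000 18.0000]
P' = Q + AᵀP(A−BK) = [18.6250 -8.0000; -8.0000 18.2500]
tr(P') = 36.8750

36.8750


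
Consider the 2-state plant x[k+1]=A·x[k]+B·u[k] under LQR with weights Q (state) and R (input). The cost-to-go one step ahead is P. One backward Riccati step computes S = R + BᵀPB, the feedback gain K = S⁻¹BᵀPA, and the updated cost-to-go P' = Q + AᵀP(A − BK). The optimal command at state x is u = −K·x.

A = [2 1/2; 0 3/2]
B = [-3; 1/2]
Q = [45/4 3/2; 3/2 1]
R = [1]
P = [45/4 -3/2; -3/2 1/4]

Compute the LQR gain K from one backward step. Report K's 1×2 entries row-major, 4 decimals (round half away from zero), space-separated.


-0.6460 -0.0965

BᵀP = [-34.5000 4.6250]
S = R + BᵀPB = [1] + [105.8125] = [106.8125]
BᵀPA = [-69.0000 -10.3125]
K = S⁻¹·BᵀPA = [-0.6460 -0.0965]
A−BK = [0.0620 0.2104; 0.3230 1.5483]
AᵀP(A−BK) = [0.4266 0.0882; 0.0882 0.1294]
P' = Q + AᵀP(A−BK) = [11.6766 1.5882; 1.5882 1.1294]
tr(P') = 12.8059


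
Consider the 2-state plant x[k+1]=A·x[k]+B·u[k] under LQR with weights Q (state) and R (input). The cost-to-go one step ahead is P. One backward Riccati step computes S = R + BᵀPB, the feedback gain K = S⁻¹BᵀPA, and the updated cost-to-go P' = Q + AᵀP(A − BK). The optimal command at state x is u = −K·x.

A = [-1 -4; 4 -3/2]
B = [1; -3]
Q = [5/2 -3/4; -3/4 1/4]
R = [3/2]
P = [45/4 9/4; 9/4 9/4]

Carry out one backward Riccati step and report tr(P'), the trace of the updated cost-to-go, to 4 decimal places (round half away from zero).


211.6106

BᵀP = [4.5000 -4.5000]
S = R + BᵀPB = [3/2] + [18.0000] = [19.5000]
BᵀPA = [-22.5000 -11.2500]
K = S⁻¹·BᵀPA = [-1.1538 -0.5769]
A−BK = [0.1538 -3.4231; 0.5385 -3.2308]
AᵀP(A−BK) = [3.2885 -14.1058; -14.1058 205.5721]
P' = Q + AᵀP(A−BK) = [5.7885 -14.8558; -14.8558 205.8221]
tr(P') = 211.6106


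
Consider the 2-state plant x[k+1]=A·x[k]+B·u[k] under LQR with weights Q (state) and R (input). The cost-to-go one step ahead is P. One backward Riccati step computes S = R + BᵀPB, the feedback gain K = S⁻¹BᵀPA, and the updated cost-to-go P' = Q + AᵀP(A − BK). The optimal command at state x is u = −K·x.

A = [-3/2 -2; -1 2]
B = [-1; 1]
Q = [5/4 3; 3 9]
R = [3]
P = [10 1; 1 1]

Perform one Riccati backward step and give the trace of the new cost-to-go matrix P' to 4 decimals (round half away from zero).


BᵀP = [-9.0000 0.0000]
S = R + BᵀPB = [3] + [9.0000] = [12.0000]
BᵀPA = [13.5000 18.0000]
K = S⁻¹·BᵀPA = [1.1250 1.5000]
A−BK = [-0.3750 -0.5000; -2.1250 0.5000]
AᵀP(A−BK) = [11.3125 6.7500; 6.7500 9.0000]
P' = Q + AᵀP(A−BK) = [12.5625 9.7500; 9.7500 18.0000]
tr(P') = 30.5625

30.5625


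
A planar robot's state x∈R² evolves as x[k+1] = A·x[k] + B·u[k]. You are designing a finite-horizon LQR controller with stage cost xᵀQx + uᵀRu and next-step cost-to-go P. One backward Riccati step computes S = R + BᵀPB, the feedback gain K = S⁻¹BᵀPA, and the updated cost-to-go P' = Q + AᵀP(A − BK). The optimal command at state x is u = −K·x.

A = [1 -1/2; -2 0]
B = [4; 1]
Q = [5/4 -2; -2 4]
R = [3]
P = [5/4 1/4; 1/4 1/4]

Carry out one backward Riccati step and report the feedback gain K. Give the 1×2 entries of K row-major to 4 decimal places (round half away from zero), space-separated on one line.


BᵀP = [5.2500 1.2500]
S = R + BᵀPB = [3] + [22.2500] = [25.2500]
BᵀPA = [2.7500 -2.6250]
K = S⁻¹·BᵀPA = [0.1089 -0.1040]
A−BK = [0.5644 -0.0842; -2.1089 0.1040]
AᵀP(A−BK) = [0.9505 -0.0891; -0.0891 0.0396]
P' = Q + AᵀP(A−BK) = [2.2005 -2.0891; -2.0891 4.0396]
tr(P') = 6.2401

0.1089 -0.1040


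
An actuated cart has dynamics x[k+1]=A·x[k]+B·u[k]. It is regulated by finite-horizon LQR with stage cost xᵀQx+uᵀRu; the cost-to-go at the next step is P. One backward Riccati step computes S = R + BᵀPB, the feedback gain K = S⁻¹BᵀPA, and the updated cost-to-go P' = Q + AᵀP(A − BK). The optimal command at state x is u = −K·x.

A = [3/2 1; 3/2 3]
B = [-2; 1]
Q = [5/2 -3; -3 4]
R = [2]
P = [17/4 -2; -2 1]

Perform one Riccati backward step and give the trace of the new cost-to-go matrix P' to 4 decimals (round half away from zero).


BᵀP = [-10.5000 5.0000]
S = R + BᵀPB = [2] + [26.0000] = [28.0000]
BᵀPA = [-8.2500 4.5000]
K = S⁻¹·BᵀPA = [-0.2946 0.1607]
A−BK = [0.9107 1.3214; 1.7946 2.8393]
AᵀP(A−BK) = [0.3817 0.2009; 0.2009 0.5268]
P' = Q + AᵀP(A−BK) = [2.8817 -2.7991; -2.7991 4.5268]
tr(P') = 7.4085

7.4085


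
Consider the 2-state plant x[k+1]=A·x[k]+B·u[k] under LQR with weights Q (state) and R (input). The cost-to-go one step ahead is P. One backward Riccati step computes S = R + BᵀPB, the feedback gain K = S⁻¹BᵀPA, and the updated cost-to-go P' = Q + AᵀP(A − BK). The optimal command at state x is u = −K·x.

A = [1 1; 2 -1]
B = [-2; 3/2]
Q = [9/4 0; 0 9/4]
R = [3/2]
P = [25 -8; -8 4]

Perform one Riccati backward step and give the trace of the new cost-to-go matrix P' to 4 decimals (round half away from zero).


11.9385

BᵀP = [-62.0000 22.0000]
S = R + BᵀPB = [3/2] + [157.0000] = [158.5000]
BᵀPA = [-18.0000 -84.0000]
K = S⁻¹·BᵀPA = [-0.1136 -0.5300]
A−BK = [0.7729 -0.0599; 2.1703 -0.2050]
AᵀP(A−BK) = [6.9558 -0.5394; -0.5394 0.4826]
P' = Q + AᵀP(A−BK) = [9.2058 -0.5394; -0.5394 2.7326]
tr(P') = 11.9385


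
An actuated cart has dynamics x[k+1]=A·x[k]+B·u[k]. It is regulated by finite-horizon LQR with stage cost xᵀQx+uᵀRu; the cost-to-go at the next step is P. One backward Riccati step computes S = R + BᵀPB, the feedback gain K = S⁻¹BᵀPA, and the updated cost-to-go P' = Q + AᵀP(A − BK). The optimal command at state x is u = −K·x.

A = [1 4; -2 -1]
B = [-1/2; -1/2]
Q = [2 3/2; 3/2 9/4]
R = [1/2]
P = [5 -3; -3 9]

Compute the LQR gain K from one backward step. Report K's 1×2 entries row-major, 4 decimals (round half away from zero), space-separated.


2.0000 -0.4000

BᵀP = [-1.0000 -3.0000]
S = R + BᵀPB = [1/2] + [2.0000] = [2.5000]
BᵀPA = [5.0000 -1.0000]
K = S⁻¹·BᵀPA = [2.0000 -0.4000]
A−BK = [2.0000 3.8000; -1.0000 -1.2000]
AᵀP(A−BK) = [43.0000 67.0000; 67.0000 112.6000]
P' = Q + AᵀP(A−BK) = [45.0000 68.5000; 68.5000 114.8500]
tr(P') = 159.8500


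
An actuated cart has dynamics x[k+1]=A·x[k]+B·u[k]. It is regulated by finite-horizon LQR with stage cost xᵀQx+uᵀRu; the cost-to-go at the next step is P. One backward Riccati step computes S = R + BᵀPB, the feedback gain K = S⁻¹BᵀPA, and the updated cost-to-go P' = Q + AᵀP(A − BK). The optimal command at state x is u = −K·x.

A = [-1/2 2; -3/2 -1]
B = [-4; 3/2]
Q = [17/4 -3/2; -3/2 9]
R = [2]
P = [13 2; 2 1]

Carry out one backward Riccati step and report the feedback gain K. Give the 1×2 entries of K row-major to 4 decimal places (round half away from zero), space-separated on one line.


0.1819 -0.4861

BᵀP = [-49.0000 -6.5000]
S = R + BᵀPB = [2] + [186.2500] = [188.2500]
BᵀPA = [34.2500 -91.5000]
K = S⁻¹·BᵀPA = [0.1819 -0.4861]
A−BK = [0.2278 0.0558; -1.7729 -0.2709]
AᵀP(A−BK) = [2.2686 0.1474; 0.1474 0.5259]
P' = Q + AᵀP(A−BK) = [6.5186 -1.3526; -1.3526 9.5259]
tr(P') = 16.0445


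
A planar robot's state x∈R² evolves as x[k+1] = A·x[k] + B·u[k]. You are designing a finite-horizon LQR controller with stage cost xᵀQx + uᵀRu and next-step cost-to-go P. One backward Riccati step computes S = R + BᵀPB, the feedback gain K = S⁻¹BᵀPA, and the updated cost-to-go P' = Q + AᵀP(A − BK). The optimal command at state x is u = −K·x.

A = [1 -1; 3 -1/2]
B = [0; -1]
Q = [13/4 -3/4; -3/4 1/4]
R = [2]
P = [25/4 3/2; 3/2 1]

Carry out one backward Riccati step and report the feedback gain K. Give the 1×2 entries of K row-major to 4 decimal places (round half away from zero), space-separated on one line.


-1.5000 0.6667

BᵀP = [-1.5000 -1.0000]
S = R + BᵀPB = [2] + [1.0000] = [3.0000]
BᵀPA = [-4.5000 2.0000]
K = S⁻¹·BᵀPA = [-1.5000 0.6667]
A−BK = [1.0000 -1.0000; 1.5000 0.1667]
AᵀP(A−BK) = [17.5000 -10.0000; -10.0000 6.6667]
P' = Q + AᵀP(A−BK) = [20.7500 -10.7500; -10.7500 6.9167]
tr(P') = 27.6667


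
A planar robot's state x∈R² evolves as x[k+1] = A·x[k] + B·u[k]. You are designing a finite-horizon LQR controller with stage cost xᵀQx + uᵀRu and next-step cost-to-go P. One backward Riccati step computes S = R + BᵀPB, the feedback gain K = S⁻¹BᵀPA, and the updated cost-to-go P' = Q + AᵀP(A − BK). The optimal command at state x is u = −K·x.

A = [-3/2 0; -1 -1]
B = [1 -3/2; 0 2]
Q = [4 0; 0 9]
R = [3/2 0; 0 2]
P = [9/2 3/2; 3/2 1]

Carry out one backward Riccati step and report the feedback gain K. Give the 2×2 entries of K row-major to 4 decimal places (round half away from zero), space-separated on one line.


-1.2810 -0.3399 0.1503 -0.1438

BᵀP = [4.5000 1.5000; -3.7500 -0.2500]
S = R + BᵀPB = [3/2 0; 0 2] + [4.5000 -3.7500; -3.7500 5.1250] = [6.0000 -3.7500; -3.7500 7.1250]
BᵀPA = [-8.2500 -1.5000; 5.8750 0.2500]
K = S⁻¹·BᵀPA = [-1.2810 -0.3399; 0.1503 -0.1438]
A−BK = [0.0065 0.1242; -1.3007 -0.7124]
AᵀP(A−BK) = [4.1732 1.2908; 1.2908 0.5261]
P' = Q + AᵀP(A−BK) = [8.1732 1.2908; 1.2908 9.5261]
tr(P') = 17.6993


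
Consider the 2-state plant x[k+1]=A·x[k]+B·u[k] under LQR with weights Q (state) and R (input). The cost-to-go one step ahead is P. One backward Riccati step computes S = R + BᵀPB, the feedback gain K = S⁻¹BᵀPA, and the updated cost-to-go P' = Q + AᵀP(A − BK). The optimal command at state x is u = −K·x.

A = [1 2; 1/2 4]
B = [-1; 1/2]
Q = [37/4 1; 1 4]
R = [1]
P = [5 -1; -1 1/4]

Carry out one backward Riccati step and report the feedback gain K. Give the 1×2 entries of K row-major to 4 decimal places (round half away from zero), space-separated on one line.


-0.6991 -0.9204

BᵀP = [-5.5000 1.1250]
S = R + BᵀPB = [1] + [6.0625] = [7.0625]
BᵀPA = [-4.9375 -6.5000]
K = S⁻¹·BᵀPA = [-0.6991 -0.9204]
A−BK = [0.3009 1.0796; 0.8496 4.4602]
AᵀP(A−BK) = [0.6106 0.9558; 0.9558 2.0177]
P' = Q + AᵀP(A−BK) = [9.8606 1.9558; 1.9558 6.0177]
tr(P') = 15.8783


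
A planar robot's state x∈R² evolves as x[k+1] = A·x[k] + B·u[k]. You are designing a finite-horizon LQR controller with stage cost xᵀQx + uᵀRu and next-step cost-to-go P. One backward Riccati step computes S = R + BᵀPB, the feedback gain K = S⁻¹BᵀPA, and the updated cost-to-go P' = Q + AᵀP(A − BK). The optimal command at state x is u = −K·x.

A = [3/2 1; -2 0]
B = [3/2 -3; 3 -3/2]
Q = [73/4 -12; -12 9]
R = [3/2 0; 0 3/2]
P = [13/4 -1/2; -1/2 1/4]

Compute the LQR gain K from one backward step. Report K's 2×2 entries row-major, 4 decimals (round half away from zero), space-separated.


-0.3231 -0.0086 -0.7094 -0.3389

BᵀP = [3.3750 0.0000; -9.0000 1.1250]
S = R + BᵀPB = [3/2 0; 0 3/2] + [5.0625 -10.1250; -10.1250 25.3125] = [6.5625 -10.1250; -10.1250 26.8125]
BᵀPA = [5.0625 3.3750; -15.7500 -9.0000]
K = S⁻¹·BᵀPA = [-0.3231 -0.0086; -0.7094 -0.3389]
A−BK = [-0.1436 -0.0038; -2.0948 -0.4825]
AᵀP(A−BK) = [1.7748 0.5807; 0.5807 0.2288]
P' = Q + AᵀP(A−BK) = [20.0248 -11.4193; -11.4193 9.2288]
tr(P') = 29.2536


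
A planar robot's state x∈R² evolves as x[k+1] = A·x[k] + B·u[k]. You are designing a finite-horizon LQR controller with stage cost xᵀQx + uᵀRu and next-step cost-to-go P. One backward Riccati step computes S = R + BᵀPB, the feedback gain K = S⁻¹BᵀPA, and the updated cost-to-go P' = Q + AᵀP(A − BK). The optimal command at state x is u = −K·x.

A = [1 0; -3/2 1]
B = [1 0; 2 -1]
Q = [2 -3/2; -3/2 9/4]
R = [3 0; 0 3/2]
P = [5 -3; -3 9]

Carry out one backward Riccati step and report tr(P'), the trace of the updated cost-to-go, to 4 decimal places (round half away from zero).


BᵀP = [-1.0000 15.0000; 3.0000 -9.0000]
S = R + BᵀPB = [3 0; 0 3/2] + [29.0000 -15.0000; -15.0000 9.0000] = [32.0000 -15.0000; -15.0000 10.5000]
BᵀPA = [-23.5000 15.0000; 16.5000 -9.0000]
K = S⁻¹·BᵀPA = [0.0068 0.2027; 1.5811 -0.5676]
A−BK = [0.9932 -0.2027; 0.0676 0.0270]
AᵀP(A−BK) = [8.3209 -2.3716; -2.3716 0.8514]
P' = Q + AᵀP(A−BK) = [10.3209 -3.8716; -3.8716 3.1014]
tr(P') = 13.4223

13.4223


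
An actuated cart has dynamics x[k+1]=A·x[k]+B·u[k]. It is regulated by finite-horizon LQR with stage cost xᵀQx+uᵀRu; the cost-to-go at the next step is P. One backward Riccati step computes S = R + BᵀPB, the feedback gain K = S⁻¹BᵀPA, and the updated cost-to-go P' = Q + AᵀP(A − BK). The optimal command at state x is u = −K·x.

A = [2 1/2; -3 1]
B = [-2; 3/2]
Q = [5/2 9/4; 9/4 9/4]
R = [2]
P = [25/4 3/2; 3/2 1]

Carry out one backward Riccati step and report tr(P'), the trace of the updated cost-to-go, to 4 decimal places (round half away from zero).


10.0031

BᵀP = [-10.2500 -1.5000]
S = R + BᵀPB = [2] + [18.2500] = [20.2500]
BᵀPA = [-16.0000 -6.6250]
K = S⁻¹·BᵀPA = [-0.7901 -0.3272]
A−BK = [0.4198 -0.1543; -1.8148 1.4907]
AᵀP(A−BK) = [3.3580 -1.2346; -1.2346 1.8951]
P' = Q + AᵀP(A−BK) = [5.8580 1.0154; 1.0154 4.1451]
tr(P') = 10.0031


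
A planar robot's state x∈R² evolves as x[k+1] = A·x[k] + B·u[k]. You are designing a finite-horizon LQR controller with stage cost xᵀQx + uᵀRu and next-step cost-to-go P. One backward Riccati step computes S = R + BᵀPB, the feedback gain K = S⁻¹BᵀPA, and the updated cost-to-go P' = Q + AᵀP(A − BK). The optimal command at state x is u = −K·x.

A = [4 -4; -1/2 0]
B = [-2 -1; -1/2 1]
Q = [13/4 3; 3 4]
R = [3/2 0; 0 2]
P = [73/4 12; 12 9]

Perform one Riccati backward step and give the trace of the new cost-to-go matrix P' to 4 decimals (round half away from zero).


16.2587

BᵀP = [-42.5000 -28.5000; -6.2500 -3.0000]
S = R + BᵀPB = [3/2 0; 0 2] + [99.2500 14.0000; 14.0000 3.2500] = [100.7500 14.0000; 14.0000 5.2500]
BᵀPA = [-155.7500 170.0000; -23.5000 25.0000]
K = S⁻¹·BᵀPA = [-1.4678 1.6294; -0.5620 0.4167]
A−BK = [0.5023 -0.3244; -0.6719 0.3980]
AᵀP(A−BK) = [4.4313 -4.4220; -4.4220 4.5774]
P' = Q + AᵀP(A−BK) = [7.6813 -1.4220; -1.4220 8.5774]
tr(P') = 16.2587


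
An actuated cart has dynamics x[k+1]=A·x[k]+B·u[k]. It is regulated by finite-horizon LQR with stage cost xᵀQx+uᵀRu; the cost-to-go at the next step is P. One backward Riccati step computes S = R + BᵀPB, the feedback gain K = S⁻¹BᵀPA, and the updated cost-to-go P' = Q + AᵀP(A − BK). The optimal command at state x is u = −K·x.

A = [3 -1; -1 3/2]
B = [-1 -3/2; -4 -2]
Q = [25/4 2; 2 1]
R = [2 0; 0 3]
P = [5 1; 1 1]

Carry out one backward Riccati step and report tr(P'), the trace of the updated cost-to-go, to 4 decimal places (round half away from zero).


23.5457

BᵀP = [-9.0000 -5.0000; -9.5000 -3.5000]
S = R + BᵀPB = [2 0; 0 3] + [29.0000 23.5000; 23.5000 21.2500] = [31.0000 23.5000; 23.5000 24.2500]
BᵀPA = [-22.0000 1.5000; -25.0000 4.2500]
K = S⁻¹·BᵀPA = [0.2707 -0.3183; -1.2932 0.4837]
A−BK = [1.3308 -0.5927; -2.5038 1.1942]
AᵀP(A−BK) = [13.6241 -5.9098; -5.9098 2.6717]
P' = Q + AᵀP(A−BK) = [19.8741 -3.9098; -3.9098 3.6717]
tr(P') = 23.5457


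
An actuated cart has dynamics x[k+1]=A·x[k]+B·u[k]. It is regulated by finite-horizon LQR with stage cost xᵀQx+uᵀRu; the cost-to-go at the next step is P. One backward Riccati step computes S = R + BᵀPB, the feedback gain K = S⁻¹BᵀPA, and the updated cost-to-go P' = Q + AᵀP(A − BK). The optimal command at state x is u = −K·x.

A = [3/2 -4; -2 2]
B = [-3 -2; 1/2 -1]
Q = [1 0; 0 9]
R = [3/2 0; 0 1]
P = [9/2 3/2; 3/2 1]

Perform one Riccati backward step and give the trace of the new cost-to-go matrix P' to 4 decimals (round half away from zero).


BᵀP = [-12.7500 -4.0000; -10.5000 -4.0000]
S = R + BᵀPB = [3/2 0; 0 1] + [36.2500 29.5000; 29.5000 25.0000] = [37.7500 29.5000; 29.5000 26.0000]
BᵀPA = [-11.1250 43.0000; -7.7500 34.0000]
K = S⁻¹·BᵀPA = [-0.5449 1.0337; 0.3202 0.1348]
A−BK = [0.5056 -0.6292; -1.4073 1.6180]
AᵀP(A−BK) = [1.5442 -1.9551; -1.9551 2.9663]
P' = Q + AᵀP(A−BK) = [2.5442 -1.9551; -1.9551 11.9663]
tr(P') = 14.5105

14.5105


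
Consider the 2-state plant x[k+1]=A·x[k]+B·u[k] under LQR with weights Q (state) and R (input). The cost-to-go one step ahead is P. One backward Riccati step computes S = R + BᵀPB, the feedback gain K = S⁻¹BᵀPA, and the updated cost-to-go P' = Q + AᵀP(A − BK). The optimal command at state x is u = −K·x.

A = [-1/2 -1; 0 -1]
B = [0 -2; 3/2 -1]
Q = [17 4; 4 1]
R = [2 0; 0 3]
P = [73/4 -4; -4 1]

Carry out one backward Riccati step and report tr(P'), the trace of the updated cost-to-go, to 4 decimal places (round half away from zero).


BᵀP = [-6.0000 1.5000; -32.5000 7.0000]
S = R + BᵀPB = [2 0; 0 3] + [2.2500 10.5000; 10.5000 58.0000] = [4.2500 10.5000; 10.5000 61.0000]
BᵀPA = [3.0000 4.5000; 16.2500 25.5000]
K = S⁻¹·BᵀPA = [0.0831 0.0453; 0.2521 0.4102]
A−BK = [0.0042 -0.1795; 0.1275 -0.6577]
AᵀP(A−BK) = [0.2168 0.3228; 0.3228 0.5852]
P' = Q + AᵀP(A−BK) = [17.2168 4.3228; 4.3228 1.5852]
tr(P') = 18.8019

18.8019


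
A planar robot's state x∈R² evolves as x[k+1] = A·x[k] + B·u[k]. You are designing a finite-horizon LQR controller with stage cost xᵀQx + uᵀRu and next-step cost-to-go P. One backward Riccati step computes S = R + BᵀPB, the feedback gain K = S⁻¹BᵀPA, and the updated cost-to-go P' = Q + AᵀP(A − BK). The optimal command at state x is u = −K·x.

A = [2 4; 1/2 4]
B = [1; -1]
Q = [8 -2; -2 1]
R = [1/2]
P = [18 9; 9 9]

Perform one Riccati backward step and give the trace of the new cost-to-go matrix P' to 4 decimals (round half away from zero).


650.7237

BᵀP = [9.0000 0.0000]
S = R + BᵀPB = [1/2] + [9.0000] = [9.5000]
BᵀPA = [18.0000 36.0000]
K = S⁻¹·BᵀPA = [1.8947 3.7895]
A−BK = [0.1053 0.2105; 2.3947 7.7895]
AᵀP(A−BK) = [58.1447 183.7895; 183.7895 583.5789]
P' = Q + AᵀP(A−BK) = [66.1447 181.7895; 181.7895 584.5789]
tr(P') = 650.7237


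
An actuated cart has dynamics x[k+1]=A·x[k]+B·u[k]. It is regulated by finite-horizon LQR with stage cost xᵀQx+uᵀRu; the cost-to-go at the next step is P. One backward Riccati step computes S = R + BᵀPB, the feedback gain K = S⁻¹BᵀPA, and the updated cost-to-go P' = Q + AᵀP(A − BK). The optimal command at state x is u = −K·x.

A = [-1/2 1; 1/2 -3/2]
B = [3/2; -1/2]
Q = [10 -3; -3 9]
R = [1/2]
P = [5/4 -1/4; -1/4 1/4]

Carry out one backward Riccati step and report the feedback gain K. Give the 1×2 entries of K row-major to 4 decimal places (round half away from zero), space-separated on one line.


-0.3333 0.7333

BᵀP = [2.0000 -0.5000]
S = R + BᵀPB = [1/2] + [3.2500] = [3.7500]
BᵀPA = [-1.2500 2.7500]
K = S⁻¹·BᵀPA = [-0.3333 0.7333]
A−BK = [0.0000 -0.1000; 0.3333 -1.1333]
AᵀP(A−BK) = [0.0833 -0.2083; -0.2083 0.5458]
P' = Q + AᵀP(A−BK) = [10.0833 -3.2083; -3.2083 9.5458]
tr(P') = 19.6292


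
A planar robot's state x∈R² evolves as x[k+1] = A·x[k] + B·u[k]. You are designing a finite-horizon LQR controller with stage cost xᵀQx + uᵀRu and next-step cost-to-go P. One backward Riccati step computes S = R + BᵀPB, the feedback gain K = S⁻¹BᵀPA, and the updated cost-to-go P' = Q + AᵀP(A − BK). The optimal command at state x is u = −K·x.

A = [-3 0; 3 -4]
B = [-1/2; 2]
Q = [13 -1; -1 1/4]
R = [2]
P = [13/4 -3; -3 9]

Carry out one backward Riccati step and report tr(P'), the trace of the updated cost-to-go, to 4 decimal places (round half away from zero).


BᵀP = [-7.6250 19.5000]
S = R + BᵀPB = [2] + [42.8125] = [44.8125]
BᵀPA = [81.3750 -78.0000]
K = S⁻¹·BᵀPA = [1.8159 -1.7406]
A−BK = [-2.0921 -0.8703; -0.6318 -0.5188]
AᵀP(A−BK) = [16.4812 -2.3598; -2.3598 8.2343]
P' = Q + AᵀP(A−BK) = [29.4812 -3.3598; -3.3598 8.4843]
tr(P') = 37.9655

37.9655


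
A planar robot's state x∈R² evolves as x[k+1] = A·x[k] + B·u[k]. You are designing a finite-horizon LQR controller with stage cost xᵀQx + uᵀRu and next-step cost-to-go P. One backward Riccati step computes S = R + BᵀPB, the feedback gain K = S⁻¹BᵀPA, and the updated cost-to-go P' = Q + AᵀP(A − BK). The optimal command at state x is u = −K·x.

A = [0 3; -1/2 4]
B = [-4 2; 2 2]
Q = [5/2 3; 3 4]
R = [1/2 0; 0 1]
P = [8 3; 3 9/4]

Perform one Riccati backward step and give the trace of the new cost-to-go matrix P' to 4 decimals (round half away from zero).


BᵀP = [-26.0000 -7.5000; 22.0000 10.5000]
S = R + BᵀPB = [1/2 0; 0 1] + [89.0000 -67.0000; -67.0000 65.0000] = [89.5000 -67.0000; -67.0000 66.0000]
BᵀPA = [3.7500 -108.0000; -5.2500 108.0000]
K = S⁻¹·BᵀPA = [-0.0735 0.0762; -0.1542 1.7137]
A−BK = [0.0143 -0.1227; -0.0446 0.4203]
AᵀP(A−BK) = [0.0288 -0.2888; -0.2888 3.1481]
P' = Q + AᵀP(A−BK) = [2.5288 2.7112; 2.7112 7.1481]
tr(P') = 9.6769

9.6769


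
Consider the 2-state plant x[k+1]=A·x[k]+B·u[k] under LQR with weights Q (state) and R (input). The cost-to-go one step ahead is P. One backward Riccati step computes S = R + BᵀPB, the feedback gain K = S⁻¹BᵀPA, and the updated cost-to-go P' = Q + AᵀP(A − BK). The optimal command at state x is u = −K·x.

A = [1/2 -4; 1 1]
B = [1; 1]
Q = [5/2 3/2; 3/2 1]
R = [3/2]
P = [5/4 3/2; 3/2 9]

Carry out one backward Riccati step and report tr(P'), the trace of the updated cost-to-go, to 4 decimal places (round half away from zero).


BᵀP = [2.7500 10.5000]
S = R + BᵀPB = [3/2] + [13.2500] = [14.7500]
BᵀPA = [11.8750 -0.5000]
K = S⁻¹·BᵀPA = [0.8051 -0.0339]
A−BK = [-0.3051 -3.9661; 0.1949 1.0339]
AᵀP(A−BK) = [1.2521 1.6525; 1.6525 16.9831]
P' = Q + AᵀP(A−BK) = [3.7521 3.1525; 3.1525 17.9831]
tr(P') = 21.7352

21.7352


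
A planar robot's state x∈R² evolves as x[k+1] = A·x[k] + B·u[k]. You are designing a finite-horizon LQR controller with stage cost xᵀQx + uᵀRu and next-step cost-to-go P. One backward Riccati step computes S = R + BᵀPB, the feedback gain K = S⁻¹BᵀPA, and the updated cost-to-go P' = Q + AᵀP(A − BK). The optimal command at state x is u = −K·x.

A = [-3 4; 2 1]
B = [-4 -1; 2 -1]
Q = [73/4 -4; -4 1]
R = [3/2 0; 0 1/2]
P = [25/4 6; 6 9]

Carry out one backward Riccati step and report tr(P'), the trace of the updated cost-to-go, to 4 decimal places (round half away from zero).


22.6197

BᵀP = [-13.0000 -6.0000; -12.2500 -15.0000]
S = R + BᵀPB = [3/2 0; 0 1/2] + [40.0000 19.0000; 19.0000 27.2500] = [41.5000 19.0000; 19.0000 27.7500]
BᵀPA = [27.0000 -58.0000; 6.7500 -64.0000]
K = S⁻¹·BᵀPA = [0.7855 -0.4977; -0.2945 -1.9655]
A−BK = [-0.1527 0.0436; 0.1345 0.0299]
AᵀP(A−BK) = [1.0309 -0.2945; -0.2945 2.3388]
P' = Q + AᵀP(A−BK) = [19.2809 -4.2945; -4.2945 3.3388]
tr(P') = 22.6197


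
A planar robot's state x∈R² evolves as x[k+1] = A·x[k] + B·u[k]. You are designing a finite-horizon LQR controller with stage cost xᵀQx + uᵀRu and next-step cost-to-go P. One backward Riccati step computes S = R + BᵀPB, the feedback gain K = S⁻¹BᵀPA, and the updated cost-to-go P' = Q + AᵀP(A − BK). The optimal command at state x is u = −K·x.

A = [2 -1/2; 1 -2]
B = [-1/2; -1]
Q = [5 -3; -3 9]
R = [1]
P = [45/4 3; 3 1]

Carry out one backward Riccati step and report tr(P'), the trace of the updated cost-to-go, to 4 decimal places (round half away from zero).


BᵀP = [-8.6250 -2.5000]
S = R + BᵀPB = [1] + [6.8125] = [7.8125]
BᵀPA = [-19.7500 9.3125]
K = S⁻¹·BᵀPA = [-2.5280 1.1920]
A−BK = [0.7360 0.0960; -1.5280 -0.8080]
AᵀP(A−BK) = [8.0720 -3.2080; -3.2080 1.7120]
P' = Q + AᵀP(A−BK) = [13.0720 -6.2080; -6.2080 10.7120]
tr(P') = 23.7840

23.7840
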